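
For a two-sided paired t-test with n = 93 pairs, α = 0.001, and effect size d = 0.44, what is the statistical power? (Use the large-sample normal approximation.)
Power ≈ 0.83

Power calculation (paired t-test, normal approximation):
z_β = d · √n - z_{α/2}
z_β = 0.44 · √93 - 3.291
z_β = 0.44 · 9.644 - 3.291
z_β = 0.953

Power = Φ(z_β) = Φ(0.953) ≈ 0.830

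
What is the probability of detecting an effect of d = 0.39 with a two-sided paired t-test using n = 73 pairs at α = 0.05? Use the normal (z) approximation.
Power ≈ 0.91

Power calculation (paired t-test, normal approximation):
z_β = d · √n - z_{α/2}
z_β = 0.39 · √73 - 1.960
z_β = 0.39 · 8.544 - 1.960
z_β = 1.372

Power = Φ(z_β) = Φ(1.372) ≈ 0.915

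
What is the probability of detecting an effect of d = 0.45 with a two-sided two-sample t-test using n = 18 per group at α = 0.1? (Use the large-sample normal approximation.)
Power ≈ 0.38

Power calculation (two-sample t-test, normal approximation):
z_β = d · √(n/2) - z_{α/2}
z_β = 0.45 · √(18/2) - 1.645
z_β = 0.45 · 3.000 - 1.645
z_β = -0.295

Power = Φ(z_β) = Φ(-0.295) ≈ 0.384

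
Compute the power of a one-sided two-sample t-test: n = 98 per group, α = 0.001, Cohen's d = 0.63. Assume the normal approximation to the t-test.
Power ≈ 0.91

Power calculation (two-sample t-test, normal approximation):
z_β = d · √(n/2) - z_α
z_β = 0.63 · √(98/2) - 3.090
z_β = 0.63 · 7.000 - 3.090
z_β = 1.320

Power = Φ(z_β) = Φ(1.320) ≈ 0.907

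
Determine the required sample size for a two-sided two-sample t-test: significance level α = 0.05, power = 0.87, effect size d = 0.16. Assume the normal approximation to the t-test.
n = 745 per group

Sample size formula (two-sample t-test, normal approximation):
n = 2 · ((z_{α/2} + z_β) / d)²

z_{α/2} = 1.960 (for α = 0.05, two-sided)
z_β = 1.126 (for power = 0.87)
d = 0.16

n = 2 · ((1.960 + 1.126) / 0.16)²
n = 2 · (19.288)²
n ≈ 744.05
Round up to the next whole number: n = 745 per group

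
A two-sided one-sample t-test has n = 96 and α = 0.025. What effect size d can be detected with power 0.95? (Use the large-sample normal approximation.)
d ≈ 0.40

Minimum detectable effect (one-sample t-test, normal approximation):
d = (z_{α/2} + z_β) / √n
d = (2.241 + 1.645) / √96
d = 3.886 / 9.798
d ≈ 0.40

By Cohen's convention (0.2 small / 0.5 medium / 0.8 large): small effect.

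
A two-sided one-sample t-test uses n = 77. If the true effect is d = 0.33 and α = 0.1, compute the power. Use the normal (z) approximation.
Power ≈ 0.89

Power calculation (one-sample t-test, normal approximation):
z_β = d · √n - z_{α/2}
z_β = 0.33 · √77 - 1.645
z_β = 0.33 · 8.775 - 1.645
z_β = 1.251

Power = Φ(z_β) = Φ(1.251) ≈ 0.895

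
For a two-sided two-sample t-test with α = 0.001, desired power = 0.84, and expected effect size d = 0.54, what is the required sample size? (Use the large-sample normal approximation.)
n = 126 per group

Sample size formula (two-sample t-test, normal approximation):
n = 2 · ((z_{α/2} + z_β) / d)²

z_{α/2} = 3.291 (for α = 0.001, two-sided)
z_β = 0.994 (for power = 0.84)
d = 0.54

n = 2 · ((3.291 + 0.994) / 0.54)²
n = 2 · (7.935)²
n ≈ 125.93
Round up to the next whole number: n = 126 per group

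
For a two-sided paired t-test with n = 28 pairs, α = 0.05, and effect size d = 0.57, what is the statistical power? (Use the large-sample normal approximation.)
Power ≈ 0.85

Power calculation (paired t-test, normal approximation):
z_β = d · √n - z_{α/2}
z_β = 0.57 · √28 - 1.960
z_β = 0.57 · 5.292 - 1.960
z_β = 1.056

Power = Φ(z_β) = Φ(1.056) ≈ 0.855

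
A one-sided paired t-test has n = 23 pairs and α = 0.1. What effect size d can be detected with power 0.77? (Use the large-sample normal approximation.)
d ≈ 0.42

Minimum detectable effect (paired t-test, normal approximation):
d = (z_α + z_β) / √n
d = (1.282 + 0.739) / √23
d = 2.020 / 4.796
d ≈ 0.42

By Cohen's convention (0.2 small / 0.5 medium / 0.8 large): small effect.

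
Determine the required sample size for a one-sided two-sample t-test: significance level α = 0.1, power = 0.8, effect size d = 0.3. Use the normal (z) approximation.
n = 101 per group

Sample size formula (two-sample t-test, normal approximation):
n = 2 · ((z_α + z_β) / d)²

z_α = 1.282 (for α = 0.1, one-sided)
z_β = 0.842 (for power = 0.8)
d = 0.3

n = 2 · ((1.282 + 0.842) / 0.3)²
n = 2 · (7.080)²
n ≈ 100.25
Round up to the next whole number: n = 101 per group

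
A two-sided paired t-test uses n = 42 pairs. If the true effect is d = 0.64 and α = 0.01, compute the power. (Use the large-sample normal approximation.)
Power ≈ 0.94

Power calculation (paired t-test, normal approximation):
z_β = d · √n - z_{α/2}
z_β = 0.64 · √42 - 2.576
z_β = 0.64 · 6.481 - 2.576
z_β = 1.572

Power = Φ(z_β) = Φ(1.572) ≈ 0.942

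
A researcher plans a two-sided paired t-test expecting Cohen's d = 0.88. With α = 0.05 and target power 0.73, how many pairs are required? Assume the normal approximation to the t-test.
n = 9 pairs

Sample size formula (paired t-test, normal approximation):
n = ((z_{α/2} + z_β) / d)²

z_{α/2} = 1.960 (for α = 0.05, two-sided)
z_β = 0.613 (for power = 0.73)
d = 0.88

n = ((1.960 + 0.613) / 0.88)²
n = (2.924)²
n ≈ 8.55
Round up to the next whole number: n = 9 pairs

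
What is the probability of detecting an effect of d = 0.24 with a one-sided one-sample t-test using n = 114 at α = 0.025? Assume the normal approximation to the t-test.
Power ≈ 0.73

Power calculation (one-sample t-test, normal approximation):
z_β = d · √n - z_α
z_β = 0.24 · √114 - 1.960
z_β = 0.24 · 10.677 - 1.960
z_β = 0.603

Power = Φ(z_β) = Φ(0.603) ≈ 0.727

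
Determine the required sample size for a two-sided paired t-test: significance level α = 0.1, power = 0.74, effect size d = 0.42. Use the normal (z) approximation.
n = 30 pairs

Sample size formula (paired t-test, normal approximation):
n = ((z_{α/2} + z_β) / d)²

z_{α/2} = 1.645 (for α = 0.1, two-sided)
z_β = 0.643 (for power = 0.74)
d = 0.42

n = ((1.645 + 0.643) / 0.42)²
n = (5.448)²
n ≈ 29.68
Round up to the next whole number: n = 30 pairs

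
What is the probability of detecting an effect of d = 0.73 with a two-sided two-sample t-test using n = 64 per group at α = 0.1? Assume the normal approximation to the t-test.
Power ≈ 0.99

Power calculation (two-sample t-test, normal approximation):
z_β = d · √(n/2) - z_{α/2}
z_β = 0.73 · √(64/2) - 1.645
z_β = 0.73 · 5.657 - 1.645
z_β = 2.485

Power = Φ(z_β) = Φ(2.485) ≈ 0.994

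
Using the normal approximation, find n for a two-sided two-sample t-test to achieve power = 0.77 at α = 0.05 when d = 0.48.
n = 64 per group

Sample size formula (two-sample t-test, normal approximation):
n = 2 · ((z_{α/2} + z_β) / d)²

z_{α/2} = 1.960 (for α = 0.05, two-sided)
z_β = 0.739 (for power = 0.77)
d = 0.48

n = 2 · ((1.960 + 0.739) / 0.48)²
n = 2 · (5.623)²
n ≈ 63.24
Round up to the next whole number: n = 64 per group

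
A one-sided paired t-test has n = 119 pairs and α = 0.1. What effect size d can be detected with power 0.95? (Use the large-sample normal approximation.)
d ≈ 0.27

Minimum detectable effect (paired t-test, normal approximation):
d = (z_α + z_β) / √n
d = (1.282 + 1.645) / √119
d = 2.926 / 10.909
d ≈ 0.27

By Cohen's convention (0.2 small / 0.5 medium / 0.8 large): small effect.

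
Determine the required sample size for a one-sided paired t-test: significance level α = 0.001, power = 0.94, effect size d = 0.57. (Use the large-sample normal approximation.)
n = 67 pairs

Sample size formula (paired t-test, normal approximation):
n = ((z_α + z_β) / d)²

z_α = 3.090 (for α = 0.001, one-sided)
z_β = 1.555 (for power = 0.94)
d = 0.57

n = ((3.090 + 1.555) / 0.57)²
n = (8.149)²
n ≈ 66.41
Round up to the next whole number: n = 67 pairs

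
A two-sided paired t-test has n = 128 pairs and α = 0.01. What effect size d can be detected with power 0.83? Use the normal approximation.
d ≈ 0.31

Minimum detectable effect (paired t-test, normal approximation):
d = (z_{α/2} + z_β) / √n
d = (2.576 + 0.954) / √128
d = 3.530 / 11.314
d ≈ 0.31

By Cohen's convention (0.2 small / 0.5 medium / 0.8 large): small effect.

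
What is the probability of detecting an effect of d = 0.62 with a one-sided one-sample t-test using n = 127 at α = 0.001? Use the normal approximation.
Power ≈ 1.00

Power calculation (one-sample t-test, normal approximation):
z_β = d · √n - z_α
z_β = 0.62 · √127 - 3.090
z_β = 0.62 · 11.269 - 3.090
z_β = 3.897

Power = Φ(z_β) = Φ(3.897) ≈ 1.000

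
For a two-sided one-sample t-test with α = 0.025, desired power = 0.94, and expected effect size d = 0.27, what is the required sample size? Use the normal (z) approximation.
n = 198

Sample size formula (one-sample t-test, normal approximation):
n = ((z_{α/2} + z_β) / d)²

z_{α/2} = 2.241 (for α = 0.025, two-sided)
z_β = 1.555 (for power = 0.94)
d = 0.27

n = ((2.241 + 1.555) / 0.27)²
n = (14.059)²
n ≈ 197.66
Round up to the next whole number: n = 198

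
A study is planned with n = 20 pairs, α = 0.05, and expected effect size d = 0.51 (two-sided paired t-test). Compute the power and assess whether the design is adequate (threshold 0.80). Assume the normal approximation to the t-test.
Power ≈ 0.63; the study is underpowered (power < 0.80)

Power calculation (paired t-test, normal approximation):
z_β = d · √n - z_{α/2}
z_β = 0.51 · √20 - 1.960
z_β = 0.51 · 4.472 - 1.960
z_β = 0.321

Power = Φ(z_β) = Φ(0.321) ≈ 0.626

Effect size d = 0.51 is medium by Cohen's convention (0.2/0.5/0.8).

Threshold: power ≥ 0.80 is conventionally adequate.
Power ≈ 0.63 → the study is underpowered (power < 0.80).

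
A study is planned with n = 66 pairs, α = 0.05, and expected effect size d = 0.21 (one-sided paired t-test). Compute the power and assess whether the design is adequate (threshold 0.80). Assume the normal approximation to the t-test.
Power ≈ 0.52; the study is underpowered (power < 0.80)

Power calculation (paired t-test, normal approximation):
z_β = d · √n - z_α
z_β = 0.21 · √66 - 1.645
z_β = 0.21 · 8.124 - 1.645
z_β = 0.061

Power = Φ(z_β) = Φ(0.061) ≈ 0.524

Effect size d = 0.21 is small by Cohen's convention (0.2/0.5/0.8).

Threshold: power ≥ 0.80 is conventionally adequate.
Power ≈ 0.52 → the study is underpowered (power < 0.80).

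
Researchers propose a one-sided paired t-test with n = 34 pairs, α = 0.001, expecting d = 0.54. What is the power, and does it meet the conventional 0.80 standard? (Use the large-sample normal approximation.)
Power ≈ 0.52; the study is underpowered (power < 0.80)

Power calculation (paired t-test, normal approximation):
z_β = d · √n - z_α
z_β = 0.54 · √34 - 3.090
z_β = 0.54 · 5.831 - 3.090
z_β = 0.058

Power = Φ(z_β) = Φ(0.058) ≈ 0.523

Effect size d = 0.54 is medium by Cohen's convention (0.2/0.5/0.8).

Threshold: power ≥ 0.80 is conventionally adequate.
Power ≈ 0.52 → the study is underpowered (power < 0.80).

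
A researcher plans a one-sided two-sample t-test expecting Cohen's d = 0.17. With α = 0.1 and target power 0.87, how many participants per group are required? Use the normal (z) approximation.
n = 402 per group

Sample size formula (two-sample t-test, normal approximation):
n = 2 · ((z_α + z_β) / d)²

z_α = 1.282 (for α = 0.1, one-sided)
z_β = 1.126 (for power = 0.87)
d = 0.17

n = 2 · ((1.282 + 1.126) / 0.17)²
n = 2 · (14.165)²
n ≈ 401.29
Round up to the next whole number: n = 402 per group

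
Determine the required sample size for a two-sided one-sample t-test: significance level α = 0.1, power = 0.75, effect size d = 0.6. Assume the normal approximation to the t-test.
n = 15

Sample size formula (one-sample t-test, normal approximation):
n = ((z_{α/2} + z_β) / d)²

z_{α/2} = 1.645 (for α = 0.1, two-sided)
z_β = 0.674 (for power = 0.75)
d = 0.6

n = ((1.645 + 0.674) / 0.6)²
n = (3.865)²
n ≈ 14.94
Round up to the next whole number: n = 15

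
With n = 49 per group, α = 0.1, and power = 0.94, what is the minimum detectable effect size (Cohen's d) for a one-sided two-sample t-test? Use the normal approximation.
d ≈ 0.57

Minimum detectable effect (two-sample t-test, normal approximation):
d = (z_α + z_β) / √(n/2)
d = (1.282 + 1.555) / √(49/2)
d = 2.836 / 4.950
d ≈ 0.57

By Cohen's convention (0.2 small / 0.5 medium / 0.8 large): medium effect.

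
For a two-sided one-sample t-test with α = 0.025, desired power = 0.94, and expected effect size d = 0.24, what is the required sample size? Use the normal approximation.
n = 251

Sample size formula (one-sample t-test, normal approximation):
n = ((z_{α/2} + z_β) / d)²

z_{α/2} = 2.241 (for α = 0.025, two-sided)
z_β = 1.555 (for power = 0.94)
d = 0.24

n = ((2.241 + 1.555) / 0.24)²
n = (15.817)²
n ≈ 250.18
Round up to the next whole number: n = 251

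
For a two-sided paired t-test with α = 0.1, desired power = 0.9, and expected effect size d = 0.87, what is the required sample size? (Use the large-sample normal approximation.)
n = 12 pairs

Sample size formula (paired t-test, normal approximation):
n = ((z_{α/2} + z_β) / d)²

z_{α/2} = 1.645 (for α = 0.1, two-sided)
z_β = 1.282 (for power = 0.9)
d = 0.87

n = ((1.645 + 1.282) / 0.87)²
n = (3.364)²
n ≈ 11.32
Round up to the next whole number: n = 12 pairs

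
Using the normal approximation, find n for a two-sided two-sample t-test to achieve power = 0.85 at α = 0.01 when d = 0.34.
n = 226 per group

Sample size formula (two-sample t-test, normal approximation):
n = 2 · ((z_{α/2} + z_β) / d)²

z_{α/2} = 2.576 (for α = 0.01, two-sided)
z_β = 1.036 (for power = 0.85)
d = 0.34

n = 2 · ((2.576 + 1.036) / 0.34)²
n = 2 · (10.624)²
n ≈ 225.74
Round up to the next whole number: n = 226 per group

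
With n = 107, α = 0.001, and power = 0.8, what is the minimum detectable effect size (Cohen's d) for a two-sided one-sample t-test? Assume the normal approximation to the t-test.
d ≈ 0.40

Minimum detectable effect (one-sample t-test, normal approximation):
d = (z_{α/2} + z_β) / √n
d = (3.291 + 0.842) / √107
d = 4.132 / 10.344
d ≈ 0.40

By Cohen's convention (0.2 small / 0.5 medium / 0.8 large): small effect.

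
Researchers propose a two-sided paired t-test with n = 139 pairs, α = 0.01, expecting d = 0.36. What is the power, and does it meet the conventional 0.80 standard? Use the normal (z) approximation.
Power ≈ 0.95; the study is adequately powered (power ≥ 0.80)

Power calculation (paired t-test, normal approximation):
z_β = d · √n - z_{α/2}
z_β = 0.36 · √139 - 2.576
z_β = 0.36 · 11.790 - 2.576
z_β = 1.669

Power = Φ(z_β) = Φ(1.669) ≈ 0.952

Effect size d = 0.36 is small by Cohen's convention (0.2/0.5/0.8).

Threshold: power ≥ 0.80 is conventionally adequate.
Power ≈ 0.95 → the study is adequately powered (power ≥ 0.80).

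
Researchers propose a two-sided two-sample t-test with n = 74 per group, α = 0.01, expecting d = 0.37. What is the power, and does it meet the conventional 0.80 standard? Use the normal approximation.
Power ≈ 0.37; the study is underpowered (power < 0.80)

Power calculation (two-sample t-test, normal approximation):
z_β = d · √(n/2) - z_{α/2}
z_β = 0.37 · √(74/2) - 2.576
z_β = 0.37 · 6.083 - 2.576
z_β = -0.325

Power = Φ(z_β) = Φ(-0.325) ≈ 0.373

Effect size d = 0.37 is small by Cohen's convention (0.2/0.5/0.8).

Threshold: power ≥ 0.80 is conventionally adequate.
Power ≈ 0.37 → the study is underpowered (power < 0.80).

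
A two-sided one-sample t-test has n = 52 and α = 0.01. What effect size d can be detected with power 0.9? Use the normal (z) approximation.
d ≈ 0.53

Minimum detectable effect (one-sample t-test, normal approximation):
d = (z_{α/2} + z_β) / √n
d = (2.576 + 1.282) / √52
d = 3.857 / 7.211
d ≈ 0.53

By Cohen's convention (0.2 small / 0.5 medium / 0.8 large): medium effect.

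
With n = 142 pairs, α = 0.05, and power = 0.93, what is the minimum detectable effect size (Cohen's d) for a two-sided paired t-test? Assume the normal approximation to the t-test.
d ≈ 0.29

Minimum detectable effect (paired t-test, normal approximation):
d = (z_{α/2} + z_β) / √n
d = (1.960 + 1.476) / √142
d = 3.436 / 11.916
d ≈ 0.29

By Cohen's convention (0.2 small / 0.5 medium / 0.8 large): small effect.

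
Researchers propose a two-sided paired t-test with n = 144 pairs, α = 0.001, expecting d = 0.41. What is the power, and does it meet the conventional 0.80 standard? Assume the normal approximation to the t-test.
Power ≈ 0.95; the study is adequately powered (power ≥ 0.80)

Power calculation (paired t-test, normal approximation):
z_β = d · √n - z_{α/2}
z_β = 0.41 · √144 - 3.291
z_β = 0.41 · 12.000 - 3.291
z_β = 1.629

Power = Φ(z_β) = Φ(1.629) ≈ 0.948

Effect size d = 0.41 is small by Cohen's convention (0.2/0.5/0.8).

Threshold: power ≥ 0.80 is conventionally adequate.
Power ≈ 0.95 → the study is adequately powered (power ≥ 0.80).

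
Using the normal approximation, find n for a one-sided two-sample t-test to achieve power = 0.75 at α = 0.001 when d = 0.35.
n = 232 per group

Sample size formula (two-sample t-test, normal approximation):
n = 2 · ((z_α + z_β) / d)²

z_α = 3.090 (for α = 0.001, one-sided)
z_β = 0.674 (for power = 0.75)
d = 0.35

n = 2 · ((3.090 + 0.674) / 0.35)²
n = 2 · (10.754)²
n ≈ 231.30
Round up to the next whole number: n = 232 per group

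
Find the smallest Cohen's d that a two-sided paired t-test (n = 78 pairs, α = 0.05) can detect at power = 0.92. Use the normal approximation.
d ≈ 0.38

Minimum detectable effect (paired t-test, normal approximation):
d = (z_{α/2} + z_β) / √n
d = (1.960 + 1.405) / √78
d = 3.365 / 8.832
d ≈ 0.38

By Cohen's convention (0.2 small / 0.5 medium / 0.8 large): small effect.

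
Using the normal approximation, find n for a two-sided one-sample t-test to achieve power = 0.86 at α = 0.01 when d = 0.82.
n = 20

Sample size formula (one-sample t-test, normal approximation):
n = ((z_{α/2} + z_β) / d)²

z_{α/2} = 2.576 (for α = 0.01, two-sided)
z_β = 1.080 (for power = 0.86)
d = 0.82

n = ((2.576 + 1.080) / 0.82)²
n = (4.459)²
n ≈ 19.88
Round up to the next whole number: n = 20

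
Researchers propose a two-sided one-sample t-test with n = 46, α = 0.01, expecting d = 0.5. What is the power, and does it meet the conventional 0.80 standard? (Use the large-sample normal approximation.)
Power ≈ 0.79; the study is underpowered (power < 0.80)

Power calculation (one-sample t-test, normal approximation):
z_β = d · √n - z_{α/2}
z_β = 0.5 · √46 - 2.576
z_β = 0.5 · 6.782 - 2.576
z_β = 0.815

Power = Φ(z_β) = Φ(0.815) ≈ 0.793

Effect size d = 0.5 is medium by Cohen's convention (0.2/0.5/0.8).

Threshold: power ≥ 0.80 is conventionally adequate.
Power ≈ 0.79 → the study is underpowered (power < 0.80).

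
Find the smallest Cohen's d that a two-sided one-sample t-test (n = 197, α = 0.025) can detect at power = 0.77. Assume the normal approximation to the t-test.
d ≈ 0.21

Minimum detectable effect (one-sample t-test, normal approximation):
d = (z_{α/2} + z_β) / √n
d = (2.241 + 0.739) / √197
d = 2.980 / 14.036
d ≈ 0.21

By Cohen's convention (0.2 small / 0.5 medium / 0.8 large): small effect.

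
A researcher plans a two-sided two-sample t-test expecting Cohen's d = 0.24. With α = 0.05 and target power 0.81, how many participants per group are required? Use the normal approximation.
n = 280 per group

Sample size formula (two-sample t-test, normal approximation):
n = 2 · ((z_{α/2} + z_β) / d)²

z_{α/2} = 1.960 (for α = 0.05, two-sided)
z_β = 0.878 (for power = 0.81)
d = 0.24

n = 2 · ((1.960 + 0.878) / 0.24)²
n = 2 · (11.825)²
n ≈ 279.66
Round up to the next whole number: n = 280 per group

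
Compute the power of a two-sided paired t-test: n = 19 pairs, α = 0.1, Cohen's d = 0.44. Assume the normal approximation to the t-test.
Power ≈ 0.61

Power calculation (paired t-test, normal approximation):
z_β = d · √n - z_{α/2}
z_β = 0.44 · √19 - 1.645
z_β = 0.44 · 4.359 - 1.645
z_β = 0.273

Power = Φ(z_β) = Φ(0.273) ≈ 0.608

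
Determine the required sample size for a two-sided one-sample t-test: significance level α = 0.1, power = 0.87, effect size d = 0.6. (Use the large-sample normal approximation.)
n = 22

Sample size formula (one-sample t-test, normal approximation):
n = ((z_{α/2} + z_β) / d)²

z_{α/2} = 1.645 (for α = 0.1, two-sided)
z_β = 1.126 (for power = 0.87)
d = 0.6

n = ((1.645 + 1.126) / 0.6)²
n = (4.618)²
n ≈ 21.33
Round up to the next whole number: n = 22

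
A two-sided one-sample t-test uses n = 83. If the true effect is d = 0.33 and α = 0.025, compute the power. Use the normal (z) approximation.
Power ≈ 0.78

Power calculation (one-sample t-test, normal approximation):
z_β = d · √n - z_{α/2}
z_β = 0.33 · √83 - 2.241
z_β = 0.33 · 9.110 - 2.241
z_β = 0.765

Power = Φ(z_β) = Φ(0.765) ≈ 0.778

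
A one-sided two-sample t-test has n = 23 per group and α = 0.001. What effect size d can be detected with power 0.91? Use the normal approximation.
d ≈ 1.31

Minimum detectable effect (two-sample t-test, normal approximation):
d = (z_α + z_β) / √(n/2)
d = (3.090 + 1.341) / √(23/2)
d = 4.431 / 3.391
d ≈ 1.31

By Cohen's convention (0.2 small / 0.5 medium / 0.8 large): large effect.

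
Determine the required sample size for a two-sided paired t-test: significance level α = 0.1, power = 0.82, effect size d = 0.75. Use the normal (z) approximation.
n = 12 pairs

Sample size formula (paired t-test, normal approximation):
n = ((z_{α/2} + z_β) / d)²

z_{α/2} = 1.645 (for α = 0.1, two-sided)
z_β = 0.915 (for power = 0.82)
d = 0.75

n = ((1.645 + 0.915) / 0.75)²
n = (3.413)²
n ≈ 11.65
Round up to the next whole number: n = 12 pairs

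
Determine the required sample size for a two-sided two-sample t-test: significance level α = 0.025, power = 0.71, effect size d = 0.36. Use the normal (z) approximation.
n = 121 per group

Sample size formula (two-sample t-test, normal approximation):
n = 2 · ((z_{α/2} + z_β) / d)²

z_{α/2} = 2.241 (for α = 0.025, two-sided)
z_β = 0.553 (for power = 0.71)
d = 0.36

n = 2 · ((2.241 + 0.553) / 0.36)²
n = 2 · (7.761)²
n ≈ 120.47
Round up to the next whole number: n = 121 per group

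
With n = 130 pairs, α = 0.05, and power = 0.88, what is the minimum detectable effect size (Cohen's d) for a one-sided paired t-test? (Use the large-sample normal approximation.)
d ≈ 0.25

Minimum detectable effect (paired t-test, normal approximation):
d = (z_α + z_β) / √n
d = (1.645 + 1.175) / √130
d = 2.820 / 11.402
d ≈ 0.25

By Cohen's convention (0.2 small / 0.5 medium / 0.8 large): small effect.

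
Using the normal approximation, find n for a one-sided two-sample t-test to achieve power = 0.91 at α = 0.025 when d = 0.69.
n = 46 per group

Sample size formula (two-sample t-test, normal approximation):
n = 2 · ((z_α + z_β) / d)²

z_α = 1.960 (for α = 0.025, one-sided)
z_β = 1.341 (for power = 0.91)
d = 0.69

n = 2 · ((1.960 + 1.341) / 0.69)²
n = 2 · (4.784)²
n ≈ 45.77
Round up to the next whole number: n = 46 per group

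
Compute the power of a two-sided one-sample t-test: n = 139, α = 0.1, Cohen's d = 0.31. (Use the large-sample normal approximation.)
Power ≈ 0.98

Power calculation (one-sample t-test, normal approximation):
z_β = d · √n - z_{α/2}
z_β = 0.31 · √139 - 1.645
z_β = 0.31 · 11.790 - 1.645
z_β = 2.010

Power = Φ(z_β) = Φ(2.010) ≈ 0.978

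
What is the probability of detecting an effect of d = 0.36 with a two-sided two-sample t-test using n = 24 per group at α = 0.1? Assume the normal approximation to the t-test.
Power ≈ 0.35

Power calculation (two-sample t-test, normal approximation):
z_β = d · √(n/2) - z_{α/2}
z_β = 0.36 · √(24/2) - 1.645
z_β = 0.36 · 3.464 - 1.645
z_β = -0.398

Power = Φ(z_β) = Φ(-0.398) ≈ 0.345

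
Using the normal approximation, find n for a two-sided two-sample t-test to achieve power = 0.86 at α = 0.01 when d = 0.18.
n = 826 per group

Sample size formula (two-sample t-test, normal approximation):
n = 2 · ((z_{α/2} + z_β) / d)²

z_{α/2} = 2.576 (for α = 0.01, two-sided)
z_β = 1.080 (for power = 0.86)
d = 0.18

n = 2 · ((2.576 + 1.080) / 0.18)²
n = 2 · (20.311)²
n ≈ 825.07
Round up to the next whole number: n = 826 per group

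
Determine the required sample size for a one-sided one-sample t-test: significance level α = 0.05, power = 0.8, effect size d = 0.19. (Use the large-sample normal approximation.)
n = 172

Sample size formula (one-sample t-test, normal approximation):
n = ((z_α + z_β) / d)²

z_α = 1.645 (for α = 0.05, one-sided)
z_β = 0.842 (for power = 0.8)
d = 0.19

n = ((1.645 + 0.842) / 0.19)²
n = (13.089)²
n ≈ 171.32
Round up to the next whole number: n = 172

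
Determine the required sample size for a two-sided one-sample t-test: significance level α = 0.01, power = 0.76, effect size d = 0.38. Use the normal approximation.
n = 75

Sample size formula (one-sample t-test, normal approximation):
n = ((z_{α/2} + z_β) / d)²

z_{α/2} = 2.576 (for α = 0.01, two-sided)
z_β = 0.706 (for power = 0.76)
d = 0.38

n = ((2.576 + 0.706) / 0.38)²
n = (8.637)²
n ≈ 74.60
Round up to the next whole number: n = 75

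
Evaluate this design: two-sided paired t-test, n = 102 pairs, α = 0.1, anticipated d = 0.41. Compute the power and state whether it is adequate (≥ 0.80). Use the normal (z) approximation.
Power ≈ 0.99; the study is adequately powered (power ≥ 0.80)

Power calculation (paired t-test, normal approximation):
z_β = d · √n - z_{α/2}
z_β = 0.41 · √102 - 1.645
z_β = 0.41 · 10.100 - 1.645
z_β = 2.496

Power = Φ(z_β) = Φ(2.496) ≈ 0.994

Effect size d = 0.41 is small by Cohen's convention (0.2/0.5/0.8).

Threshold: power ≥ 0.80 is conventionally adequate.
Power ≈ 0.99 → the study is adequately powered (power ≥ 0.80).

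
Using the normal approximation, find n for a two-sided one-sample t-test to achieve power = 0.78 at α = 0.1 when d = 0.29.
n = 70

Sample size formula (one-sample t-test, normal approximation):
n = ((z_{α/2} + z_β) / d)²

z_{α/2} = 1.645 (for α = 0.1, two-sided)
z_β = 0.772 (for power = 0.78)
d = 0.29

n = ((1.645 + 0.772) / 0.29)²
n = (8.334)²
n ≈ 69.46
Round up to the next whole number: n = 70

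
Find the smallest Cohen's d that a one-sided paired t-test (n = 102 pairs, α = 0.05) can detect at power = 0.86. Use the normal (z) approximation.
d ≈ 0.27

Minimum detectable effect (paired t-test, normal approximation):
d = (z_α + z_β) / √n
d = (1.645 + 1.080) / √102
d = 2.725 / 10.100
d ≈ 0.27

By Cohen's convention (0.2 small / 0.5 medium / 0.8 large): small effect.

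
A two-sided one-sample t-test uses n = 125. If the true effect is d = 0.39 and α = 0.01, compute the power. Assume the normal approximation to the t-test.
Power ≈ 0.96

Power calculation (one-sample t-test, normal approximation):
z_β = d · √n - z_{α/2}
z_β = 0.39 · √125 - 2.576
z_β = 0.39 · 11.180 - 2.576
z_β = 1.785

Power = Φ(z_β) = Φ(1.785) ≈ 0.963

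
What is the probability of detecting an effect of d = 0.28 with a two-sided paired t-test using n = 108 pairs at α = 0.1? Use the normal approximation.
Power ≈ 0.90

Power calculation (paired t-test, normal approximation):
z_β = d · √n - z_{α/2}
z_β = 0.28 · √108 - 1.645
z_β = 0.28 · 10.392 - 1.645
z_β = 1.265

Power = Φ(z_β) = Φ(1.265) ≈ 0.897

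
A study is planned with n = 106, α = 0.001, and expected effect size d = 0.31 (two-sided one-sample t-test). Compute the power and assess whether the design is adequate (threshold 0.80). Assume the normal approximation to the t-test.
Power ≈ 0.46; the study is underpowered (power < 0.80)

Power calculation (one-sample t-test, normal approximation):
z_β = d · √n - z_{α/2}
z_β = 0.31 · √106 - 3.291
z_β = 0.31 · 10.296 - 3.291
z_β = -0.099

Power = Φ(z_β) = Φ(-0.099) ≈ 0.461

Effect size d = 0.31 is small by Cohen's convention (0.2/0.5/0.8).

Threshold: power ≥ 0.80 is conventionally adequate.
Power ≈ 0.46 → the study is underpowered (power < 0.80).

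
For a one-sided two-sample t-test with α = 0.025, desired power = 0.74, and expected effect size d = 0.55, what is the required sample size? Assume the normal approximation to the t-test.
n = 45 per group

Sample size formula (two-sample t-test, normal approximation):
n = 2 · ((z_α + z_β) / d)²

z_α = 1.960 (for α = 0.025, one-sided)
z_β = 0.643 (for power = 0.74)
d = 0.55

n = 2 · ((1.960 + 0.643) / 0.55)²
n = 2 · (4.733)²
n ≈ 44.80
Round up to the next whole number: n = 45 per group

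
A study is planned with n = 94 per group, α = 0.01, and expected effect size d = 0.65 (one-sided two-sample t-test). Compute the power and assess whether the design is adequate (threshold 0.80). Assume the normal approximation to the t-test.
Power ≈ 0.98; the study is adequately powered (power ≥ 0.80)

Power calculation (two-sample t-test, normal approximation):
z_β = d · √(n/2) - z_α
z_β = 0.65 · √(94/2) - 2.326
z_β = 0.65 · 6.856 - 2.326
z_β = 2.130

Power = Φ(z_β) = Φ(2.130) ≈ 0.983

Effect size d = 0.65 is medium by Cohen's convention (0.2/0.5/0.8).

Threshold: power ≥ 0.80 is conventionally adequate.
Power ≈ 0.98 → the study is adequately powered (power ≥ 0.80).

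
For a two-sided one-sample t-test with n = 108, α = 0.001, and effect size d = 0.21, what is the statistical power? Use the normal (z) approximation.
Power ≈ 0.13

Power calculation (one-sample t-test, normal approximation):
z_β = d · √n - z_{α/2}
z_β = 0.21 · √108 - 3.291
z_β = 0.21 · 10.392 - 3.291
z_β = -1.108

Power = Φ(z_β) = Φ(-1.108) ≈ 0.134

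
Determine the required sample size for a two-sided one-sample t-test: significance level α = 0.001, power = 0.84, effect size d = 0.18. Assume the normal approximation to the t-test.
n = 567

Sample size formula (one-sample t-test, normal approximation):
n = ((z_{α/2} + z_β) / d)²

z_{α/2} = 3.291 (for α = 0.001, two-sided)
z_β = 0.994 (for power = 0.84)
d = 0.18

n = ((3.291 + 0.994) / 0.18)²
n = (23.806)²
n ≈ 566.73
Round up to the next whole number: n = 567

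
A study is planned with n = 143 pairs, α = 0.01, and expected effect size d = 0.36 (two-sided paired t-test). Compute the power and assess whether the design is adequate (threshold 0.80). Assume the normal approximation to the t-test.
Power ≈ 0.96; the study is adequately powered (power ≥ 0.80)

Power calculation (paired t-test, normal approximation):
z_β = d · √n - z_{α/2}
z_β = 0.36 · √143 - 2.576
z_β = 0.36 · 11.958 - 2.576
z_β = 1.729

Power = Φ(z_β) = Φ(1.729) ≈ 0.958

Effect size d = 0.36 is small by Cohen's convention (0.2/0.5/0.8).

Threshold: power ≥ 0.80 is conventionally adequate.
Power ≈ 0.96 → the study is adequately powered (power ≥ 0.80).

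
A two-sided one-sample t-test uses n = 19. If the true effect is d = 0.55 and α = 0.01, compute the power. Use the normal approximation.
Power ≈ 0.43

Power calculation (one-sample t-test, normal approximation):
z_β = d · √n - z_{α/2}
z_β = 0.55 · √19 - 2.576
z_β = 0.55 · 4.359 - 2.576
z_β = -0.178

Power = Φ(z_β) = Φ(-0.178) ≈ 0.429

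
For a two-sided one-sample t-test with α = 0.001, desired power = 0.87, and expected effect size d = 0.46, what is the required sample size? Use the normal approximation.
n = 93

Sample size formula (one-sample t-test, normal approximation):
n = ((z_{α/2} + z_β) / d)²

z_{α/2} = 3.291 (for α = 0.001, two-sided)
z_β = 1.126 (for power = 0.87)
d = 0.46

n = ((3.291 + 1.126) / 0.46)²
n = (9.602)²
n ≈ 92.20
Round up to the next whole number: n = 93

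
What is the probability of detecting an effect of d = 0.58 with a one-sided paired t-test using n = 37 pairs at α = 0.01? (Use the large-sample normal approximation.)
Power ≈ 0.89

Power calculation (paired t-test, normal approximation):
z_β = d · √n - z_α
z_β = 0.58 · √37 - 2.326
z_β = 0.58 · 6.083 - 2.326
z_β = 1.202

Power = Φ(z_β) = Φ(1.202) ≈ 0.885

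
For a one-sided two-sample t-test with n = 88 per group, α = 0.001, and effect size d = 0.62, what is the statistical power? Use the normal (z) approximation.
Power ≈ 0.85

Power calculation (two-sample t-test, normal approximation):
z_β = d · √(n/2) - z_α
z_β = 0.62 · √(88/2) - 3.090
z_β = 0.62 · 6.633 - 3.090
z_β = 1.022

Power = Φ(z_β) = Φ(1.022) ≈ 0.847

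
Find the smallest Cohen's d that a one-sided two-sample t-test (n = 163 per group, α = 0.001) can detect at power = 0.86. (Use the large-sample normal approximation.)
d ≈ 0.46

Minimum detectable effect (two-sample t-test, normal approximation):
d = (z_α + z_β) / √(n/2)
d = (3.090 + 1.080) / √(163/2)
d = 4.171 / 9.028
d ≈ 0.46

By Cohen's convention (0.2 small / 0.5 medium / 0.8 large): small effect.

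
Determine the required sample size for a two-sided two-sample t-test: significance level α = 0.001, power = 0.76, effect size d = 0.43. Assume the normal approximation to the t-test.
n = 173 per group

Sample size formula (two-sample t-test, normal approximation):
n = 2 · ((z_{α/2} + z_β) / d)²

z_{α/2} = 3.291 (for α = 0.001, two-sided)
z_β = 0.706 (for power = 0.76)
d = 0.43

n = 2 · ((3.291 + 0.706) / 0.43)²
n = 2 · (9.295)²
n ≈ 172.79
Round up to the next whole number: n = 173 per group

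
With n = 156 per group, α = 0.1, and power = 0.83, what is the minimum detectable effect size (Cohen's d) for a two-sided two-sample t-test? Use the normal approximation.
d ≈ 0.29

Minimum detectable effect (two-sample t-test, normal approximation):
d = (z_{α/2} + z_β) / √(n/2)
d = (1.645 + 0.954) / √(156/2)
d = 2.599 / 8.832
d ≈ 0.29

By Cohen's convention (0.2 small / 0.5 medium / 0.8 large): small effect.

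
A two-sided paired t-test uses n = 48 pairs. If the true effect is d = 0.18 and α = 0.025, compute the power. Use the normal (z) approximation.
Power ≈ 0.16

Power calculation (paired t-test, normal approximation):
z_β = d · √n - z_{α/2}
z_β = 0.18 · √48 - 2.241
z_β = 0.18 · 6.928 - 2.241
z_β = -0.994

Power = Φ(z_β) = Φ(-0.994) ≈ 0.160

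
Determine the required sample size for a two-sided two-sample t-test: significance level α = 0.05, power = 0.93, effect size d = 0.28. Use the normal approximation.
n = 302 per group

Sample size formula (two-sample t-test, normal approximation):
n = 2 · ((z_{α/2} + z_β) / d)²

z_{α/2} = 1.960 (for α = 0.05, two-sided)
z_β = 1.476 (for power = 0.93)
d = 0.28

n = 2 · ((1.960 + 1.476) / 0.28)²
n = 2 · (12.271)²
n ≈ 301.15
Round up to the next whole number: n = 302 per group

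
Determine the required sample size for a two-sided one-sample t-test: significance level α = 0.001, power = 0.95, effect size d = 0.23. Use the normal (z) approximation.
n = 461

Sample size formula (one-sample t-test, normal approximation):
n = ((z_{α/2} + z_β) / d)²

z_{α/2} = 3.291 (for α = 0.001, two-sided)
z_β = 1.645 (for power = 0.95)
d = 0.23

n = ((3.291 + 1.645) / 0.23)²
n = (21.461)²
n ≈ 460.57
Round up to the next whole number: n = 461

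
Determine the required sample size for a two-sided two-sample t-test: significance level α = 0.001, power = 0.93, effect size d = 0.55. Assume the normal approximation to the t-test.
n = 151 per group

Sample size formula (two-sample t-test, normal approximation):
n = 2 · ((z_{α/2} + z_β) / d)²

z_{α/2} = 3.291 (for α = 0.001, two-sided)
z_β = 1.476 (for power = 0.93)
d = 0.55

n = 2 · ((3.291 + 1.476) / 0.55)²
n = 2 · (8.667)²
n ≈ 150.23
Round up to the next whole number: n = 151 per group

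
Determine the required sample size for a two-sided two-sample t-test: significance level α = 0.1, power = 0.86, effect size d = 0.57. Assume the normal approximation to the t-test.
n = 46 per group

Sample size formula (two-sample t-test, normal approximation):
n = 2 · ((z_{α/2} + z_β) / d)²

z_{α/2} = 1.645 (for α = 0.1, two-sided)
z_β = 1.080 (for power = 0.86)
d = 0.57

n = 2 · ((1.645 + 1.080) / 0.57)²
n = 2 · (4.781)²
n ≈ 45.72
Round up to the next whole number: n = 46 per group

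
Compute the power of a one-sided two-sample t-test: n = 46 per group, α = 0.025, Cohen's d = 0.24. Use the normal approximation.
Power ≈ 0.21

Power calculation (two-sample t-test, normal approximation):
z_β = d · √(n/2) - z_α
z_β = 0.24 · √(46/2) - 1.960
z_β = 0.24 · 4.796 - 1.960
z_β = -0.809

Power = Φ(z_β) = Φ(-0.809) ≈ 0.209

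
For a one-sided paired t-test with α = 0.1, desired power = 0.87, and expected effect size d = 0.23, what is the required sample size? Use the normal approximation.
n = 110 pairs

Sample size formula (paired t-test, normal approximation):
n = ((z_α + z_β) / d)²

z_α = 1.282 (for α = 0.1, one-sided)
z_β = 1.126 (for power = 0.87)
d = 0.23

n = ((1.282 + 1.126) / 0.23)²
n = (10.470)²
n ≈ 109.62
Round up to the next whole number: n = 110 pairs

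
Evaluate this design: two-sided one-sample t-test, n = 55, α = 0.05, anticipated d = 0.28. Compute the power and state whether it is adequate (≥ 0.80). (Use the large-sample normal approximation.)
Power ≈ 0.55; the study is underpowered (power < 0.80)

Power calculation (one-sample t-test, normal approximation):
z_β = d · √n - z_{α/2}
z_β = 0.28 · √55 - 1.960
z_β = 0.28 · 7.416 - 1.960
z_β = 0.117

Power = Φ(z_β) = Φ(0.117) ≈ 0.546

Effect size d = 0.28 is small by Cohen's convention (0.2/0.5/0.8).

Threshold: power ≥ 0.80 is conventionally adequate.
Power ≈ 0.55 → the study is underpowered (power < 0.80).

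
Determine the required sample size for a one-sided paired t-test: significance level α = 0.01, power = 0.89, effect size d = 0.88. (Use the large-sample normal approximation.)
n = 17 pairs

Sample size formula (paired t-test, normal approximation):
n = ((z_α + z_β) / d)²

z_α = 2.326 (for α = 0.01, one-sided)
z_β = 1.227 (for power = 0.89)
d = 0.88

n = ((2.326 + 1.227) / 0.88)²
n = (4.038)²
n ≈ 16.31
Round up to the next whole number: n = 17 pairs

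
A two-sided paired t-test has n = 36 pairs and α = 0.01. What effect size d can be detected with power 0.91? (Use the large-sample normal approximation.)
d ≈ 0.65

Minimum detectable effect (paired t-test, normal approximation):
d = (z_{α/2} + z_β) / √n
d = (2.576 + 1.341) / √36
d = 3.917 / 6.000
d ≈ 0.65

By Cohen's convention (0.2 small / 0.5 medium / 0.8 large): medium effect.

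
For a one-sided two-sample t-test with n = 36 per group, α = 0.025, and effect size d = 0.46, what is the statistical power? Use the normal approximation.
Power ≈ 0.50

Power calculation (two-sample t-test, normal approximation):
z_β = d · √(n/2) - z_α
z_β = 0.46 · √(36/2) - 1.960
z_β = 0.46 · 4.243 - 1.960
z_β = -0.008

Power = Φ(z_β) = Φ(-0.008) ≈ 0.497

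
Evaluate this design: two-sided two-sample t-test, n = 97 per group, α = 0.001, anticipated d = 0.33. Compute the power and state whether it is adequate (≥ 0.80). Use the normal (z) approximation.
Power ≈ 0.16; the study is underpowered (power < 0.80)

Power calculation (two-sample t-test, normal approximation):
z_β = d · √(n/2) - z_{α/2}
z_β = 0.33 · √(97/2) - 3.291
z_β = 0.33 · 6.964 - 3.291
z_β = -0.992

Power = Φ(z_β) = Φ(-0.992) ≈ 0.161

Effect size d = 0.33 is small by Cohen's convention (0.2/0.5/0.8).

Threshold: power ≥ 0.80 is conventionally adequate.
Power ≈ 0.16 → the study is underpowered (power < 0.80).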